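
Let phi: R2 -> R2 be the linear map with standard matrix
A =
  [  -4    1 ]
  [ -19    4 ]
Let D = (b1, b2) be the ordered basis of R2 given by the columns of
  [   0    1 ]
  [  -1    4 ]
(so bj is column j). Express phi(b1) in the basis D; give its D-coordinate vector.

(0, -1)

Column 1 of [phi]_D is the D-coordinate vector of phi(b1).
In standard coordinates phi(b1) = A b1 = (-1, -4).
Converting to D: (-1, -4) = 0·b1 - b2, so the coordinate vector is (0, -1).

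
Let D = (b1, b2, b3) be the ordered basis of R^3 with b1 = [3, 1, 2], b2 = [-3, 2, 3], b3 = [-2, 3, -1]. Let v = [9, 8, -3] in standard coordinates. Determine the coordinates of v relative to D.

Write v = c_1 b1 + ... + c_3 b3 and solve for the c_i.
Solving this 3x3 system gives c = (3, -2, 3).
Check: 3b1 - 2b2 + 3b3 = [9, 8, -3].

[3, -2, 3]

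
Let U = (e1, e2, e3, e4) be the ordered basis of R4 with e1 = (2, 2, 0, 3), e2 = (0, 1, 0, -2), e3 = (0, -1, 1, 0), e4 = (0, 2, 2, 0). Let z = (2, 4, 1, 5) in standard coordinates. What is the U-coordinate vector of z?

(1, -1, -1, 1)

We seek scalars with c_1 e1 + ... + c_4 e4 = z; equivalently solve M c = z where the columns of M are e1, ..., e4.
Solving this 4x4 system gives c = (1, -1, -1, 1).
Check: e1 - e2 - e3 + e4 = (2, 4, 1, 5).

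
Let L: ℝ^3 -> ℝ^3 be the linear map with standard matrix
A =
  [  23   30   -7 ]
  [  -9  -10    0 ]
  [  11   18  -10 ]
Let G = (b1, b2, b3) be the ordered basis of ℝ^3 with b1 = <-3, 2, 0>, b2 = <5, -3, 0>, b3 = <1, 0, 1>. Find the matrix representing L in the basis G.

Let P have columns b1, ..., b3. Then [L]_G = P^(-1) A P.
Here det P = -1, so P^(-1) is integer; computing A P first and then P^(-1)(A P) gives [[-1, -3, 0], [-3, 3, 3], [3, 1, 1]].

[[-1, -3, 0], [-3, 3, 3], [3, 1, 1]]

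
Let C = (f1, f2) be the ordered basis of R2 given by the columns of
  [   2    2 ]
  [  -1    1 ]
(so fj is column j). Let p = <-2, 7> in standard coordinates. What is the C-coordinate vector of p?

We seek scalars with c_1 f1 + c_2 f2 = p; equivalently solve M c = p where the columns of M are f1, f2.
System: 2c_1 + 2c_2 = -2, -c_1 + c_2 = 7; solving gives c_1 = -4, c_2 = 3.
Check: -4f1 + 3f2 = <-2, 7>.

<-4, 3>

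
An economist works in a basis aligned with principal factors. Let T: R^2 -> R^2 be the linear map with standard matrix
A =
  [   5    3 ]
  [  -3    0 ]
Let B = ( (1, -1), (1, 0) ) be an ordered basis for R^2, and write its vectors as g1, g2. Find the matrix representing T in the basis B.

The j-th column of [T]_B is [T(gj)]_B.
T(g1) = A g1 = (2, -3) = 3g1 - g2, so column 1 is (3, -1).
Repeating for g2 and assembling the columns gives [[3, 3], [-1, 2]].

[[3, 3], [-1, 2]]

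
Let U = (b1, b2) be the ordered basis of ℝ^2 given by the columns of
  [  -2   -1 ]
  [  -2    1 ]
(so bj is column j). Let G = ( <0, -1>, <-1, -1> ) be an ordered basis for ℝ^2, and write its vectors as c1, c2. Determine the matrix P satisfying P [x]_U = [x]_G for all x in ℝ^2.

Take x = bj: its U-coordinates are the j-th standard unit vector, so P e_j — column j of P — equals [bj]_G.
b1 = 0·c1 + 2c2, giving column 1 = <0, 2>; repeating for each j gives P = [[0, -2], [2, 1]].

[[0, -2], [2, 1]]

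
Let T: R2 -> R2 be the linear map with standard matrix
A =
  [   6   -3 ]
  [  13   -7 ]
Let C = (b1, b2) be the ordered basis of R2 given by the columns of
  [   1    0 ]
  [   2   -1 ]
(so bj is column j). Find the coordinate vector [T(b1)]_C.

[0, 1]

Compute T(b1) = A b1 = [0, -1] in standard coordinates.
Then write this in C-coordinates: solve for y in y_1 b1 + y_2 b2 = [0, -1].
This gives y = [0, 1], which is column 1 of [T]_C.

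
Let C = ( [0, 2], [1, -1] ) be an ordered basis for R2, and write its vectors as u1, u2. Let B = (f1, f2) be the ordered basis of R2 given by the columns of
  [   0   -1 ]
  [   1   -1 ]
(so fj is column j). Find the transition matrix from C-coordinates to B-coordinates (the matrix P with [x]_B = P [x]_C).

Let M have columns uj and N have columns fj. Then for every x, N [x]_B = x = M [x]_C, so P = N^(-1) M.
Since det N = 1, N^(-1) has integer entries; multiplying gives P = [[2, -2], [0, -1]].

[[2, -2], [0, -1]]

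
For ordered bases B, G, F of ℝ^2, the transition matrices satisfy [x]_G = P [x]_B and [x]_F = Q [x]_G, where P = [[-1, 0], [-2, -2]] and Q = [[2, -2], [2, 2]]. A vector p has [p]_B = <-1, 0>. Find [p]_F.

First [p]_G = P [p]_B = <1, 2>.
Then [p]_F = Q [p]_G = <-2, 6>.

<-2, 6>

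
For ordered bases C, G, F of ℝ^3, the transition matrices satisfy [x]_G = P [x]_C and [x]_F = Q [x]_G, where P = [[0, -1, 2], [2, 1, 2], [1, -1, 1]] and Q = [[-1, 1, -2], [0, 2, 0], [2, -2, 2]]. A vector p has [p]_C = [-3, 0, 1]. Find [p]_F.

[-2, -8, 8]

First [p]_G = P [p]_C = [2, -4, -2].
Then [p]_F = Q [p]_G = [-2, -8, 8].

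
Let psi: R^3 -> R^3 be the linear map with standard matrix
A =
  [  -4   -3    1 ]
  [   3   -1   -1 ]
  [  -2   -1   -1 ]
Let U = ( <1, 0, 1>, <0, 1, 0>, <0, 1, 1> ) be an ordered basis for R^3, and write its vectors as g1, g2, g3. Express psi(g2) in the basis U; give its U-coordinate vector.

Compute psi(g2) = A g2 = <-3, -1, -1> in standard coordinates.
Then write this in U-coordinates: solve for y in y_1 g1 + ... + y_3 g3 = <-3, -1, -1>.
This gives y = <-3, -3, 2>, which is column 2 of [psi]_U.

<-3, -3, 2>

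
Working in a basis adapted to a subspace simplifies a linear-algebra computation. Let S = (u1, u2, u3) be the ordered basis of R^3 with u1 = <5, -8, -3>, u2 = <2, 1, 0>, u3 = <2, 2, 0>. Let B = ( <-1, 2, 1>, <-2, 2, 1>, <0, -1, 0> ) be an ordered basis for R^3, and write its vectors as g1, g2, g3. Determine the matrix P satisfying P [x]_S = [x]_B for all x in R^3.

[[-1, 2, 2], [-2, -2, -2], [2, -1, -2]]

Take x = uj: its S-coordinates are the j-th standard unit vector, so P e_j — column j of P — equals [uj]_B.
u1 = -g1 - 2g2 + 2g3, giving column 1 = <-1, -2, 2>; repeating for each j gives P = [[-1, 2, 2], [-2, -2, -2], [2, -1, -2]].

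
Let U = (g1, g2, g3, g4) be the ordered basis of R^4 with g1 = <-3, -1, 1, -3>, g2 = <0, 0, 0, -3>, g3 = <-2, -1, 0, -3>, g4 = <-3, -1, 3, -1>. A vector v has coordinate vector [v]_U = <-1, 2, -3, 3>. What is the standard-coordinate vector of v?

<0, 1, 8, 3>

The coordinates say v = -g1 + 2g2 - 3g3 + 3g4; adding the scaled basis vectors gives <0, 1, 8, 3>.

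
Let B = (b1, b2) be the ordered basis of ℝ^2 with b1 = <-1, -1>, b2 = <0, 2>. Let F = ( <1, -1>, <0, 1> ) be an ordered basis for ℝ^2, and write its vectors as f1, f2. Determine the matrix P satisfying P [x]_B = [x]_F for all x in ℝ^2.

Take x = bj: its B-coordinates are the j-th standard unit vector, so P e_j — column j of P — equals [bj]_F.
b1 = -f1 - 2f2, giving column 1 = <-1, -2>; repeating for each j gives P = [[-1, 0], [-2, 2]].

[[-1, 0], [-2, 2]]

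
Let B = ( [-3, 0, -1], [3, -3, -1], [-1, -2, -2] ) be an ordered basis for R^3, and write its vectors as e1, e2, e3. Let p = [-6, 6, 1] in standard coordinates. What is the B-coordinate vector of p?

[p]_B is the unique c with M c = p, where M has columns e1, ..., e3.
Row-reducing the augmented matrix [M | p] gives c = (-3, -4, 3).
Check: -3e1 - 4e2 + 3e3 = [-6, 6, 1].

[-3, -4, 3]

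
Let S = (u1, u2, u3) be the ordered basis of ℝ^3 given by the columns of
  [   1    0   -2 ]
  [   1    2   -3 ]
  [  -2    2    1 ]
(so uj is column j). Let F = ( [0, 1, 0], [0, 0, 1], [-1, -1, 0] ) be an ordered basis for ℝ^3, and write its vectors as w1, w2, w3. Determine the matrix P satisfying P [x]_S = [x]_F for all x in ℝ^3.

[[0, 2, -1], [-2, 2, 1], [-1, 0, 2]]

Column j of P is [uj]_F, since P maps S-coordinates to F-coordinates.
Expressing u1 in F: u1 = 0·w1 - 2w2 - w3, so column 1 of P is [0, -2, -1].
Doing the same for each uj gives P = [[0, 2, -1], [-2, 2, 1], [-1, 0, 2]].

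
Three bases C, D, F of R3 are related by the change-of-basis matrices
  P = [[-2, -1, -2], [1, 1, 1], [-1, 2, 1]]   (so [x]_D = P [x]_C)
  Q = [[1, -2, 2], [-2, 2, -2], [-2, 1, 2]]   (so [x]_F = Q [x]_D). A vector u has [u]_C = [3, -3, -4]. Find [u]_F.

[-13, 8, -40]

Composing the changes, [u]_F = Q P [u]_C.
Q P = [[-6, 1, -2], [8, 0, 4], [3, 7, 7]]; applying this to [3, -3, -4] gives [-13, 8, -40].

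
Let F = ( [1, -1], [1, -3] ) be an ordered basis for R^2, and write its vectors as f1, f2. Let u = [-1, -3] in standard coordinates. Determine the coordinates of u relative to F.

[u]_F is the unique c with M c = u, where M has columns f1, f2.
System: c_1 + c_2 = -1, -c_1 - 3c_2 = -3; solving gives c_1 = -3, c_2 = 2.
Check: -3f1 + 2f2 = [-1, -3].

[-3, 2]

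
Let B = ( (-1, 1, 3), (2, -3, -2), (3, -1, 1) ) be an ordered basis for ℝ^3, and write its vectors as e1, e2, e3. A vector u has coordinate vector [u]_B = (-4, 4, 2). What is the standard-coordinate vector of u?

The coordinates say u = -4e1 + 4e2 + 2e3; adding the scaled basis vectors gives (18, -18, -18).

(18, -18, -18)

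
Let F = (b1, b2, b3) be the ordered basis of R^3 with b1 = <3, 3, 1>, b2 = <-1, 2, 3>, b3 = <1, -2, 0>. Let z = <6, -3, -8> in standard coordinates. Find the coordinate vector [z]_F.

<1, -3, 0>

[z]_F is the unique c with M c = z, where M has columns b1, ..., b3.
Row-reducing the augmented matrix [M | z] gives c = (1, -3, 0).
Check: b1 - 3b2 + 0·b3 = <6, -3, -8>.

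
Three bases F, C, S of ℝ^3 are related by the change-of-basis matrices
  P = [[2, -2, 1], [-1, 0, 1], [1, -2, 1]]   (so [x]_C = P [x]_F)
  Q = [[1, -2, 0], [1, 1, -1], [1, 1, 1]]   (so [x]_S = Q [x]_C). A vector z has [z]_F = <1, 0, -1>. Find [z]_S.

<5, -1, -1>

Apply P to get C-coordinates <1, -2, 0>, then Q to get S-coordinates.
The result is [z]_S = <5, -1, -1>.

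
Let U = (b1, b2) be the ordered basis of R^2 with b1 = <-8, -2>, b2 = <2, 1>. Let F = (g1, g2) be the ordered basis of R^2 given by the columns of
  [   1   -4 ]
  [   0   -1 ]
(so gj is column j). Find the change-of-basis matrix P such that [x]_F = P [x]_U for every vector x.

[[0, -2], [2, -1]]

Let M have columns bj and N have columns gj. Then for every x, N [x]_F = x = M [x]_U, so P = N^(-1) M.
Since det N = -1, N^(-1) has integer entries; multiplying gives P = [[0, -2], [2, -1]].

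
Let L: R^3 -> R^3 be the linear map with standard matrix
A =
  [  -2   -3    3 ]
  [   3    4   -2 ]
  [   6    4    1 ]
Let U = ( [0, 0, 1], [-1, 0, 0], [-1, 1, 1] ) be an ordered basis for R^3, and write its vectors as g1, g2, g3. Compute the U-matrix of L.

The j-th column of [L]_U is [L(gj)]_U.
L(g1) = A g1 = [3, -2, 1] = 3g1 - g2 - 2g3, so column 1 is [3, -1, -2].
Repeating for g2, g3 and assembling the columns gives [[3, -3, 0], [-1, 1, -1], [-2, -3, -1]].

[[3, -3, 0], [-1, 1, -1], [-2, -3, -1]]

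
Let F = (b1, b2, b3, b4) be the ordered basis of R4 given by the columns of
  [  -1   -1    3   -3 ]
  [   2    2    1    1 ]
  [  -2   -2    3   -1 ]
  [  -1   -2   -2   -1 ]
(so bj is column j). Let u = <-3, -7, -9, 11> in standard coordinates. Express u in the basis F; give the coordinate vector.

We seek scalars with c_1 b1 + ... + c_4 b4 = u; equivalently solve M c = u where the columns of M are b1, ..., b4.
Row-reducing the augmented matrix [M | u] gives c = (0, 0, -4, -3).
Check: 0·b1 + 0·b2 - 4b3 - 3b4 = <-3, -7, -9, 11>.

<0, 0, -4, -3>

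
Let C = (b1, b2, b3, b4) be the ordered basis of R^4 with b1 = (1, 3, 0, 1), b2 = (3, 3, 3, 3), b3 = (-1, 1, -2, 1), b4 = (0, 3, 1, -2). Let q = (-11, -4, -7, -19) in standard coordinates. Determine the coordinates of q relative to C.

[q]_C is the unique c with M c = q, where M has columns b1, ..., b4.
Row-reducing the augmented matrix [M | q] gives c = (0, -4, -1, 3).
Check: 0·b1 - 4b2 - b3 + 3b4 = (-11, -4, -7, -19).

(0, -4, -1, 3)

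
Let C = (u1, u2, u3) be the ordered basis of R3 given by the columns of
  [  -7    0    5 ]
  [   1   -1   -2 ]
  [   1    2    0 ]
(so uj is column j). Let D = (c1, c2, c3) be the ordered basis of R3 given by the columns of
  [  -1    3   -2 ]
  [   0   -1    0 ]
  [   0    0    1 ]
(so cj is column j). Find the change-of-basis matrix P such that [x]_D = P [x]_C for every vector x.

[[2, -1, 1], [-1, 1, 2], [1, 2, 0]]

Column j of P is [uj]_D, since P maps C-coordinates to D-coordinates.
Expressing u1 in D: u1 = 2c1 - c2 + c3, so column 1 of P is <2, -1, 1>.
Doing the same for each uj gives P = [[2, -1, 1], [-1, 1, 2], [1, 2, 0]].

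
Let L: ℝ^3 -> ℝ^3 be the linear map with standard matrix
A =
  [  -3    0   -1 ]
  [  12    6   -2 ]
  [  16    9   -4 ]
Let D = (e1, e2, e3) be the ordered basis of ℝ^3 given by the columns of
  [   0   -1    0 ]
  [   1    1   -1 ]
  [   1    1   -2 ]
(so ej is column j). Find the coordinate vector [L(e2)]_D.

Compute L(e2) = A e2 = (2, -8, -11) in standard coordinates.
Then write this in D-coordinates: solve for y in y_1 e1 + ... + y_3 e3 = (2, -8, -11).
This gives y = (-3, -2, 3), which is column 2 of [L]_D.

(-3, -2, 3)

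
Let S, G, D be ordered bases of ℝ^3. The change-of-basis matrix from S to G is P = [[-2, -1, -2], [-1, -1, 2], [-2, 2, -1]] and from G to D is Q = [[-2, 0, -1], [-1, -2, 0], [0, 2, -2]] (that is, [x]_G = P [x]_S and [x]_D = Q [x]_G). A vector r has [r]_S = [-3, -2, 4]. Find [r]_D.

Composing the changes, [r]_D = Q P [r]_S.
Q P = [[6, 0, 5], [4, 3, -2], [2, -6, 6]]; applying this to [-3, -2, 4] gives [2, -26, 30].

[2, -26, 30]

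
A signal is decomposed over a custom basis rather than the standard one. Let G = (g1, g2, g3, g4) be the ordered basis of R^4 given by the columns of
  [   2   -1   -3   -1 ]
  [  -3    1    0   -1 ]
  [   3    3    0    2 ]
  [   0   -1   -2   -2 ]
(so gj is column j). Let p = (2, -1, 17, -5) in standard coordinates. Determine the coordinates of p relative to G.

(0, 3, -3, 4)

Write p = c_1 g1 + ... + c_4 g4 and solve for the c_i.
Gaussian elimination on [M | p] yields c = (0, 3, -3, 4).
Check: 0·g1 + 3g2 - 3g3 + 4g4 = (2, -1, 17, -5).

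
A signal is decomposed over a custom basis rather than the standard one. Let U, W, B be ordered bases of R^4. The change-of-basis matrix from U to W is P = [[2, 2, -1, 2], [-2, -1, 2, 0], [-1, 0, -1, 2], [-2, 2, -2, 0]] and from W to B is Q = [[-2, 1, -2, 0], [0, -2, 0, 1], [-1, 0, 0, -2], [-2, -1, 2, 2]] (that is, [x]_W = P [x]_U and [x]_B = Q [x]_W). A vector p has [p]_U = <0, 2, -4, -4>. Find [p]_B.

<-2, 32, -24, 26>

First [p]_W = P [p]_U = <0, -10, -4, 12>.
Then [p]_B = Q [p]_W = <-2, 32, -24, 26>.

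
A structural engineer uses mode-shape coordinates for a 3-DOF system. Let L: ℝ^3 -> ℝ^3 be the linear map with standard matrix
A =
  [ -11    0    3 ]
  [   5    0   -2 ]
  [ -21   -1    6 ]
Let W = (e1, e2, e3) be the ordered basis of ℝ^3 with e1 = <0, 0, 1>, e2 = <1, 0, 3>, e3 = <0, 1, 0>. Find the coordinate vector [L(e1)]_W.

<-3, 3, -2>

Column 1 of [L]_W is the W-coordinate vector of L(e1).
In standard coordinates L(e1) = A e1 = <3, -2, 6>.
Converting to W: <3, -2, 6> = -3e1 + 3e2 - 2e3, so the coordinate vector is <-3, 3, -2>.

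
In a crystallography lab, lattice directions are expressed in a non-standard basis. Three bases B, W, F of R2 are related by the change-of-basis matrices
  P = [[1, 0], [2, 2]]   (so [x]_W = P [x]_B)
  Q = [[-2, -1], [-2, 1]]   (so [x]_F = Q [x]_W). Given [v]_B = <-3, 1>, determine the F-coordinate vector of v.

<10, 2>

Composing the changes, [v]_F = Q P [v]_B.
Q P = [[-4, -2], [0, 2]]; applying this to <-3, 1> gives <10, 2>.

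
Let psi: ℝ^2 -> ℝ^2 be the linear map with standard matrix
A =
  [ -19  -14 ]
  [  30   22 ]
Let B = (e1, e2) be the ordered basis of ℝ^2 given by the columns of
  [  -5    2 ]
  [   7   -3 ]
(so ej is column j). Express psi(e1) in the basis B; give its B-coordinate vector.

Column 1 of [psi]_B is the B-coordinate vector of psi(e1).
In standard coordinates psi(e1) = A e1 = <-3, 4>.
Converting to B: <-3, 4> = e1 + e2, so the coordinate vector is <1, 1>.

<1, 1>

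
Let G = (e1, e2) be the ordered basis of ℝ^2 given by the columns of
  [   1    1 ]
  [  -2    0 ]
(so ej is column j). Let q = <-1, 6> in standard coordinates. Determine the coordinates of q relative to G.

<-3, 2>

We seek scalars with c_1 e1 + c_2 e2 = q; equivalently solve M c = q where the columns of M are e1, e2.
System: c_1 + c_2 = -1, -2c_1 + 0c_2 = 6; solving gives c_1 = -3, c_2 = 2.
Check: -3e1 + 2e2 = <-1, 6>.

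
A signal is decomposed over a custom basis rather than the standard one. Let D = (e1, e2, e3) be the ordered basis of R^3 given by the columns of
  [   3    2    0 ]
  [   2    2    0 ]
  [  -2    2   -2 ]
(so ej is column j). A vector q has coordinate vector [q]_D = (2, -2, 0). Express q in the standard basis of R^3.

The coordinates say q = 2e1 - 2e2 + 0·e3; adding the scaled basis vectors gives (2, 0, -8).

(2, 0, -8)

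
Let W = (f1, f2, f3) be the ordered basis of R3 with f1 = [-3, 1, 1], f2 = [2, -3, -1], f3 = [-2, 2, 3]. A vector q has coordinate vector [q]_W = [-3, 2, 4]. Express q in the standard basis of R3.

[5, -1, 7]

By definition q = -3f1 + 2f2 + 4f3.
Summing componentwise gives [5, -1, 7].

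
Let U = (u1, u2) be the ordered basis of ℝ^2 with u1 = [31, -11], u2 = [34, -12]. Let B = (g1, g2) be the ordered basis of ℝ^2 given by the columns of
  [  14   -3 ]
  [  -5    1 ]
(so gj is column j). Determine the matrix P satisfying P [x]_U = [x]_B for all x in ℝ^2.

Take x = uj: its U-coordinates are the j-th standard unit vector, so P e_j — column j of P — equals [uj]_B.
u1 = 2g1 - g2, giving column 1 = [2, -1]; repeating for each j gives P = [[2, 2], [-1, -2]].

[[2, 2], [-1, -2]]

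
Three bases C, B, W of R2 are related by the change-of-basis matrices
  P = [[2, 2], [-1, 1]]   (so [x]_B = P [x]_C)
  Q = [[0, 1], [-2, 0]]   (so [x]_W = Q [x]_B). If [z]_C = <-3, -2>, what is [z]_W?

Composing the changes, [z]_W = Q P [z]_C.
Q P = [[-1, 1], [-4, -4]]; applying this to <-3, -2> gives <1, 20>.

<1, 20>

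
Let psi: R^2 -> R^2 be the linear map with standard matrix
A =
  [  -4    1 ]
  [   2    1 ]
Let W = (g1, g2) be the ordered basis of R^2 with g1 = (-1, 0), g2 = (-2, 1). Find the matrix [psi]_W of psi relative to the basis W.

[[0, -3], [-2, -3]]

Let P have columns g1, g2. Then [psi]_W = P^(-1) A P.
Here det P = -1, so P^(-1) is integer; computing A P first and then P^(-1)(A P) gives [[0, -3], [-2, -3]].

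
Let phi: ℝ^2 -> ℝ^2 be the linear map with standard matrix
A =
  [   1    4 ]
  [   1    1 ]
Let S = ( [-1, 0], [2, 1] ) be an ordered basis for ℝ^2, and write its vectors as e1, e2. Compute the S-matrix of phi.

[[-1, 0], [-1, 3]]

Let P have columns e1, e2. Then [phi]_S = P^(-1) A P.
Here det P = -1, so P^(-1) is integer; computing A P first and then P^(-1)(A P) gives [[-1, 0], [-1, 3]].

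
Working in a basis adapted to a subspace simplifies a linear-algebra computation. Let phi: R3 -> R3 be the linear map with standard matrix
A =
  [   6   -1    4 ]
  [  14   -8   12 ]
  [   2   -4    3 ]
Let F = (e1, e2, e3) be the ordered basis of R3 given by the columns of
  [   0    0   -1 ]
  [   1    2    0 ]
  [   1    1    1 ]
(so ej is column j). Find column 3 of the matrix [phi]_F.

<0, -1, 2>

Compute phi(e3) = A e3 = <-2, -2, 1> in standard coordinates.
Then write this in F-coordinates: solve for y in y_1 e1 + ... + y_3 e3 = <-2, -2, 1>.
This gives y = <0, -1, 2>, which is column 3 of [phi]_F.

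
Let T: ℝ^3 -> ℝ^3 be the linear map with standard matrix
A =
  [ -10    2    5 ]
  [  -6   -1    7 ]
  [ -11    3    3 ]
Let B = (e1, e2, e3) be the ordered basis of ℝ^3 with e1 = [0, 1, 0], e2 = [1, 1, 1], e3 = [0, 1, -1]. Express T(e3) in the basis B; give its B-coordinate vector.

Compute T(e3) = A e3 = [-3, -8, 0] in standard coordinates.
Then write this in B-coordinates: solve for y in y_1 e1 + ... + y_3 e3 = [-3, -8, 0].
This gives y = [-2, -3, -3], which is column 3 of [T]_B.

[-2, -3, -3]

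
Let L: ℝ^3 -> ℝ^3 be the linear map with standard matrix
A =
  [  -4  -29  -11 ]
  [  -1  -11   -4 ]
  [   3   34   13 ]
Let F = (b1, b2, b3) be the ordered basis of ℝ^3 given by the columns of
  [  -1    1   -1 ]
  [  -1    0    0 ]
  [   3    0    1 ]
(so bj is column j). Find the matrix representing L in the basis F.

With P the matrix whose columns are b1, ..., b3, [L]_F = P^(-1) A P.
Column by column: L(b1) = A b1 = (0, 0, 2); its F-coordinates (0, 2, 2) give column 1.
Continuing for each basis vector yields [L]_F = [[0, 1, 3], [2, -3, -3], [2, 0, 1]].

[[0, 1, 3], [2, -3, -3], [2, 0, 1]]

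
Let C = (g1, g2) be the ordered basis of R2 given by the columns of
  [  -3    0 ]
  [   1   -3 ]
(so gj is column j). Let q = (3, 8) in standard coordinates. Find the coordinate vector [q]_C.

(-1, -3)

Write q = c_1 g1 + c_2 g2 and solve for the c_i.
System: -3c_1 + 0c_2 = 3, c_1 - 3c_2 = 8; solving gives c_1 = -1, c_2 = -3.
Check: -g1 - 3g2 = (3, 8).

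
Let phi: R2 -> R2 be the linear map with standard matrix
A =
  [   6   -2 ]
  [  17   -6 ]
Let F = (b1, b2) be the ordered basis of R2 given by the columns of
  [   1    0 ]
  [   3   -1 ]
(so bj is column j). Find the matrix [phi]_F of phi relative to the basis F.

[[0, 2], [1, 0]]

Let P have columns b1, b2. Then [phi]_F = P^(-1) A P.
Here det P = -1, so P^(-1) is integer; computing A P first and then P^(-1)(A P) gives [[0, 2], [1, 0]].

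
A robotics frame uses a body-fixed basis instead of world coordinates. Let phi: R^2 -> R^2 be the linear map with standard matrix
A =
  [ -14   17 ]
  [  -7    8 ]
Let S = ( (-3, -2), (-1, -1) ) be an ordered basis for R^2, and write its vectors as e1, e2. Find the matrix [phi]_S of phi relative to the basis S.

Let P have columns e1, e2. Then [phi]_S = P^(-1) A P.
Here det P = 1, so P^(-1) is integer; computing A P first and then P^(-1)(A P) gives [[-3, 2], [1, -3]].

[[-3, 2], [1, -3]]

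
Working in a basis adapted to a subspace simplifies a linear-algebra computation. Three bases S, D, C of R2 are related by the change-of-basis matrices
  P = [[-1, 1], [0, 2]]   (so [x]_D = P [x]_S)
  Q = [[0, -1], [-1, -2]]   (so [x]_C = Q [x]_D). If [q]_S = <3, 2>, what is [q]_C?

<-4, -7>

First [q]_D = P [q]_S = <-1, 4>.
Then [q]_C = Q [q]_D = <-4, -7>.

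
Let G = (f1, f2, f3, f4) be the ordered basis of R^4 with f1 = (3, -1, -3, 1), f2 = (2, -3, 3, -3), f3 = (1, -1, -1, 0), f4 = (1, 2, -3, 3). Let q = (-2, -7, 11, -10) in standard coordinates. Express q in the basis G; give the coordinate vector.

(-1, 1, 1, -2)

We seek scalars with c_1 f1 + ... + c_4 f4 = q; equivalently solve M c = q where the columns of M are f1, ..., f4.
Gaussian elimination on [M | q] yields c = (-1, 1, 1, -2).
Check: -f1 + f2 + f3 - 2f4 = (-2, -7, 11, -10).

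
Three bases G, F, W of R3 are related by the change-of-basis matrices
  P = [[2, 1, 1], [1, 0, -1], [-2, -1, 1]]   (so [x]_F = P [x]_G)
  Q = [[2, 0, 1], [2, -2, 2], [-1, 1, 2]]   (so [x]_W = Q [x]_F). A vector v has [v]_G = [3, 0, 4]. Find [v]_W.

Composing the changes, [v]_W = Q P [v]_G.
Q P = [[2, 1, 3], [-2, 0, 6], [-5, -3, 0]]; applying this to [3, 0, 4] gives [18, 18, -15].

[18, 18, -15]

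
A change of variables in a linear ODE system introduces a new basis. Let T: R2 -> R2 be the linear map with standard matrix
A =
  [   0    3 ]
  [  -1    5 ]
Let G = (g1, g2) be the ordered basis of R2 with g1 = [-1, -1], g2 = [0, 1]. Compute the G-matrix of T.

[[3, -3], [-1, 2]]

The j-th column of [T]_G is [T(gj)]_G.
T(g1) = A g1 = [-3, -4] = 3g1 - g2, so column 1 is [3, -1].
Repeating for g2 and assembling the columns gives [[3, -3], [-1, 2]].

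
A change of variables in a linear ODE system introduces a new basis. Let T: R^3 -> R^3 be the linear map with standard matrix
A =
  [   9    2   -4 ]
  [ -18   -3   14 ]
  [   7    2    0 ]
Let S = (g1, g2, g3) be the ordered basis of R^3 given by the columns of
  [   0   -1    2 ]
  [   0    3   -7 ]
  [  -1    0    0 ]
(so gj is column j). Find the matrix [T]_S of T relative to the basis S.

[[0, 1, 0], [0, 3, 2], [2, 0, 3]]

With P the matrix whose columns are g1, ..., g3, [T]_S = P^(-1) A P.
Column by column: T(g1) = A g1 = (4, -14, 0); its S-coordinates (0, 0, 2) give column 1.
Continuing for each basis vector yields [T]_S = [[0, 1, 0], [0, 3, 2], [2, 0, 3]].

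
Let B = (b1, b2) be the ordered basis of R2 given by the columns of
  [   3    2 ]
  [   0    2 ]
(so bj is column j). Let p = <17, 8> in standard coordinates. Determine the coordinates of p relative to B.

<3, 4>

Write p = c_1 b1 + c_2 b2 and solve for the c_i.
System: 3c_1 + 2c_2 = 17, 0c_1 + 2c_2 = 8; solving gives c_1 = 3, c_2 = 4.
Check: 3b1 + 4b2 = <17, 8>.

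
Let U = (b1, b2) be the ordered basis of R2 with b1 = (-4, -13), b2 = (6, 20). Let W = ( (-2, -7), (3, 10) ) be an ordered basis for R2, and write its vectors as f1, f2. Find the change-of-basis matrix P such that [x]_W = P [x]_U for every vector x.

[[-1, 0], [-2, 2]]

Column j of P is [bj]_W, since P maps U-coordinates to W-coordinates.
Expressing b1 in W: b1 = -f1 - 2f2, so column 1 of P is (-1, -2).
Doing the same for each bj gives P = [[-1, 0], [-2, 2]].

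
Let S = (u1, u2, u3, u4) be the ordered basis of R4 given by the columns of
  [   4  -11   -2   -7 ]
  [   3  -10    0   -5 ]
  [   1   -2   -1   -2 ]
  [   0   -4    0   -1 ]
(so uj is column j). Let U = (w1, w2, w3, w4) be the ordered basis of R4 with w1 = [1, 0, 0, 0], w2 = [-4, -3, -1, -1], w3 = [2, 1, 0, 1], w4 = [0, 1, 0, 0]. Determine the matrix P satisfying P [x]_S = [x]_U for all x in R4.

[[2, 1, 0, -1], [-1, 2, 1, 2], [-1, -2, 1, 1], [1, -2, 2, 0]]

Let M have columns uj and N have columns wj. Then for every x, N [x]_U = x = M [x]_S, so P = N^(-1) M.
Since det N = -1, N^(-1) has integer entries; multiplying gives P = [[2, 1, 0, -1], [-1, 2, 1, 2], [-1, -2, 1, 1], [1, -2, 2, 0]].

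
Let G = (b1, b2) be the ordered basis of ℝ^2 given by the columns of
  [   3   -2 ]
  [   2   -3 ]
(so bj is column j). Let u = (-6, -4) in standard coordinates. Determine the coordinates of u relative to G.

(-2, 0)

[u]_G is the unique c with M c = u, where M has columns b1, b2.
System: 3c_1 - 2c_2 = -6, 2c_1 - 3c_2 = -4; solving gives c_1 = -2, c_2 = 0.
Check: -2b1 + 0·b2 = (-6, -4).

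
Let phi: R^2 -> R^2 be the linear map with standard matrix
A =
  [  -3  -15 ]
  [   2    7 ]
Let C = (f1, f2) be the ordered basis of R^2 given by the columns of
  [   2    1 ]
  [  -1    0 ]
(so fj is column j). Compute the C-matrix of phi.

With P the matrix whose columns are f1, f2, [phi]_C = P^(-1) A P.
Column by column: phi(f1) = A f1 = <9, -3>; its C-coordinates <3, 3> give column 1.
Continuing for each basis vector yields [phi]_C = [[3, -2], [3, 1]].

[[3, -2], [3, 1]]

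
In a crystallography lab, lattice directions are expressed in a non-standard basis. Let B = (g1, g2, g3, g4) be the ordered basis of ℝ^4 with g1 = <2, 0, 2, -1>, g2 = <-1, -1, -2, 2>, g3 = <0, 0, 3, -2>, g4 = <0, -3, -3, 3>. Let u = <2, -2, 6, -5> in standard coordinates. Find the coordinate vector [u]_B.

Write u = c_1 g1 + ... + c_4 g4 and solve for the c_i.
Gaussian elimination on [M | u] yields c = (-1, -4, 2, 2).
Check: -g1 - 4g2 + 2g3 + 2g4 = <2, -2, 6, -5>.

<-1, -4, 2, 2>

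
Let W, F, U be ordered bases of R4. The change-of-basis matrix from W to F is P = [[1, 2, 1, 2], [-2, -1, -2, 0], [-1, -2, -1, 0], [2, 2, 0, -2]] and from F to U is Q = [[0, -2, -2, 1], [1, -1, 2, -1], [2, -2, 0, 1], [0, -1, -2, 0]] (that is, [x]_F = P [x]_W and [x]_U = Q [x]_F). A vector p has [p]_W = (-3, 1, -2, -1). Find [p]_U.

First [p]_F = P [p]_W = (-5, 9, 3, -2).
Then [p]_U = Q [p]_F = (-26, -6, -30, -15).

(-26, -6, -30, -15)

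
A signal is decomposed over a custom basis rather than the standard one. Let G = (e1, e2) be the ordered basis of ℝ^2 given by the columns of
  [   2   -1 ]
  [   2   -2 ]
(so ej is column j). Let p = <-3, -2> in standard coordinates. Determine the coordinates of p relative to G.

We seek scalars with c_1 e1 + c_2 e2 = p; equivalently solve M c = p where the columns of M are e1, e2.
System: 2c_1 - c_2 = -3, 2c_1 - 2c_2 = -2; solving gives c_1 = -2, c_2 = -1.
Check: -2e1 - e2 = <-3, -2>.

<-2, -1>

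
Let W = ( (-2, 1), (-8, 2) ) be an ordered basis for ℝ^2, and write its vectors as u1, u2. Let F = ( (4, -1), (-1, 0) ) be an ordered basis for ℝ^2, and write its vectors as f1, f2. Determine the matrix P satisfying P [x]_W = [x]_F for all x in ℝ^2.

Let M have columns uj and N have columns fj. Then for every x, N [x]_F = x = M [x]_W, so P = N^(-1) M.
Since det N = -1, N^(-1) has integer entries; multiplying gives P = [[-1, -2], [-2, 0]].

[[-1, -2], [-2, 0]]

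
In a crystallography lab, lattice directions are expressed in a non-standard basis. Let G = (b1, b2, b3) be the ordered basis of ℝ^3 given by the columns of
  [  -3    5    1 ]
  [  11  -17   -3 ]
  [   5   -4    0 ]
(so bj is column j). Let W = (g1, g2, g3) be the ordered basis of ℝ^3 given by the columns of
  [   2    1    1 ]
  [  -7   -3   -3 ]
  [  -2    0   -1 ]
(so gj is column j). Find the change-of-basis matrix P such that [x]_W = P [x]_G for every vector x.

[[-2, 2, 0], [2, 1, 1], [-1, 0, 0]]

Let M have columns bj and N have columns gj. Then for every x, N [x]_W = x = M [x]_G, so P = N^(-1) M.
Since det N = -1, N^(-1) has integer entries; multiplying gives P = [[-2, 2, 0], [2, 1, 1], [-1, 0, 0]].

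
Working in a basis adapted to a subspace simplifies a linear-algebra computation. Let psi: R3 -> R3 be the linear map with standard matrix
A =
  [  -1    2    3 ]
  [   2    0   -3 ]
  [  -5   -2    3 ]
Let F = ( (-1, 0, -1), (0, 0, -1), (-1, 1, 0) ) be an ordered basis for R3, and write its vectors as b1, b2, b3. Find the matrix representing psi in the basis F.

The j-th column of [psi]_F is [psi(bj)]_F.
psi(b1) = A b1 = (-2, 1, 2) = b1 - 3b2 + b3, so column 1 is (1, -3, 1).
Repeating for b2, b3 and assembling the columns gives [[1, 0, -1], [-3, 3, -2], [1, 3, -2]].

[[1, 0, -1], [-3, 3, -2], [1, 3, -2]]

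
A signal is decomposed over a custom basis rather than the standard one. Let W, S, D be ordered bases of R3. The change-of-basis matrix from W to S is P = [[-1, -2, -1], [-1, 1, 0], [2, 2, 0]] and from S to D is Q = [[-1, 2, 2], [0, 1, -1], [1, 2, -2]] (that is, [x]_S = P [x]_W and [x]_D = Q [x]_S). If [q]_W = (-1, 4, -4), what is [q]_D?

Composing the changes, [q]_D = Q P [q]_W.
Q P = [[3, 8, 1], [-3, -1, 0], [-7, -4, -1]]; applying this to (-1, 4, -4) gives (25, -1, -5).

(25, -1, -5)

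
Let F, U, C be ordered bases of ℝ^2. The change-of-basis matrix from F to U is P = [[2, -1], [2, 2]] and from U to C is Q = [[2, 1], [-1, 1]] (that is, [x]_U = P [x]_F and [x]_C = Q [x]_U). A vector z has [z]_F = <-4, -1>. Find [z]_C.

Apply P to get U-coordinates <-7, -10>, then Q to get C-coordinates.
The result is [z]_C = <-24, -3>.

<-24, -3>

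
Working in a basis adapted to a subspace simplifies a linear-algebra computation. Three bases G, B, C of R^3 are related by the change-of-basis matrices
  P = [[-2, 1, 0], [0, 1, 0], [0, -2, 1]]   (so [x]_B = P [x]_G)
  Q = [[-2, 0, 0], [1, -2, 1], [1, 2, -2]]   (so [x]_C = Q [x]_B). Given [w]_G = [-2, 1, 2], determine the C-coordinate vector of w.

[-10, 3, 7]

Composing the changes, [w]_C = Q P [w]_G.
Q P = [[4, -2, 0], [-2, -3, 1], [-2, 7, -2]]; applying this to [-2, 1, 2] gives [-10, 3, 7].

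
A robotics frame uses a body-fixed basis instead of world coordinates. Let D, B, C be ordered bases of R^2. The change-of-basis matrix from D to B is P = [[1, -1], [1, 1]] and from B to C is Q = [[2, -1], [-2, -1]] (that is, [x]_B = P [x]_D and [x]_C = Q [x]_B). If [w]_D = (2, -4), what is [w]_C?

(14, -10)

First [w]_B = P [w]_D = (6, -2).
Then [w]_C = Q [w]_B = (14, -10).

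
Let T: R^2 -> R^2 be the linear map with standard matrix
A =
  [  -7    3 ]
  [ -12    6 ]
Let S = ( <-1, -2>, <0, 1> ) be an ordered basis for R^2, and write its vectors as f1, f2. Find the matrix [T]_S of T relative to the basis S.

With P the matrix whose columns are f1, f2, [T]_S = P^(-1) A P.
Column by column: T(f1) = A f1 = <1, 0>; its S-coordinates <-1, -2> give column 1.
Continuing for each basis vector yields [T]_S = [[-1, -3], [-2, 0]].

[[-1, -3], [-2, 0]]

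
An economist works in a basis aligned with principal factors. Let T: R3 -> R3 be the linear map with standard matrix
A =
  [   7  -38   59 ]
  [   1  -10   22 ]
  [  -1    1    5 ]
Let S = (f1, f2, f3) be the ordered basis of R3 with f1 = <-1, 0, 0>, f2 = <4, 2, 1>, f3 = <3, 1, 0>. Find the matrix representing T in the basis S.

[[2, 1, 0], [1, 3, -2], [-3, 0, -3]]

With P the matrix whose columns are f1, ..., f3, [T]_S = P^(-1) A P.
Column by column: T(f1) = A f1 = <-7, -1, 1>; its S-coordinates <2, 1, -3> give column 1.
Continuing for each basis vector yields [T]_S = [[2, 1, 0], [1, 3, -2], [-3, 0, -3]].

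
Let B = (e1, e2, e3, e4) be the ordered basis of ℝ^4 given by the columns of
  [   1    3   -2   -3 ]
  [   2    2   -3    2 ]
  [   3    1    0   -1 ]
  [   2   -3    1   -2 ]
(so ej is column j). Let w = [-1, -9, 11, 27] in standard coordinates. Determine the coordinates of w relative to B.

Write w = c_1 e1 + ... + c_4 e4 and solve for the c_i.
Gaussian elimination on [M | w] yields c = (4, -4, 1, -3).
Check: 4e1 - 4e2 + e3 - 3e4 = [-1, -9, 11, 27].

[4, -4, 1, -3]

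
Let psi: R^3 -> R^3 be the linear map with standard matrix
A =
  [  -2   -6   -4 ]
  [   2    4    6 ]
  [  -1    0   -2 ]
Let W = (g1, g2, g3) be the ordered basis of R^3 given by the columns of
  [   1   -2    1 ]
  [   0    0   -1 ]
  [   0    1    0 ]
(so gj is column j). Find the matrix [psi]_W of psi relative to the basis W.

[[-2, 2, 0], [-1, 0, -1], [-2, -2, 2]]

With P the matrix whose columns are g1, ..., g3, [psi]_W = P^(-1) A P.
Column by column: psi(g1) = A g1 = (-2, 2, -1); its W-coordinates (-2, -1, -2) give column 1.
Continuing for each basis vector yields [psi]_W = [[-2, 2, 0], [-1, 0, -1], [-2, -2, 2]].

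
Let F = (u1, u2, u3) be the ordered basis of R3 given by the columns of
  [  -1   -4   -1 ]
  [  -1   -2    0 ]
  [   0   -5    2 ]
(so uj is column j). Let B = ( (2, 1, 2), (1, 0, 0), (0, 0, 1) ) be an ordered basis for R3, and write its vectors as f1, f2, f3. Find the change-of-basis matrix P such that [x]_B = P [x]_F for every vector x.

[[-1, -2, 0], [1, 0, -1], [2, -1, 2]]

Let M have columns uj and N have columns fj. Then for every x, N [x]_B = x = M [x]_F, so P = N^(-1) M.
Since det N = -1, N^(-1) has integer entries; multiplying gives P = [[-1, -2, 0], [1, 0, -1], [2, -1, 2]].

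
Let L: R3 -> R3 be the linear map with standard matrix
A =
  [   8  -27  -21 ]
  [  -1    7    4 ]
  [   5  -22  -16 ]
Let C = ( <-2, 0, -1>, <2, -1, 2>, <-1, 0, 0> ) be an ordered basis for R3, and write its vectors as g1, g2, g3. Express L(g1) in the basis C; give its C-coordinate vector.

<-2, 2, 3>

Column 1 of [L]_C is the C-coordinate vector of L(g1).
In standard coordinates L(g1) = A g1 = <5, -2, 6>.
Converting to C: <5, -2, 6> = -2g1 + 2g2 + 3g3, so the coordinate vector is <-2, 2, 3>.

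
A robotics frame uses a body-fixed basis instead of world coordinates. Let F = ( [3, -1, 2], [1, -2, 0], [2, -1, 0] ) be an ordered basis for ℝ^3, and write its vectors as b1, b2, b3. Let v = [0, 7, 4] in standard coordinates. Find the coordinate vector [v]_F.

[2, -4, -1]

[v]_F is the unique c with M c = v, where M has columns b1, ..., b3.
Gaussian elimination on [M | v] yields c = (2, -4, -1).
Check: 2b1 - 4b2 - b3 = [0, 7, 4].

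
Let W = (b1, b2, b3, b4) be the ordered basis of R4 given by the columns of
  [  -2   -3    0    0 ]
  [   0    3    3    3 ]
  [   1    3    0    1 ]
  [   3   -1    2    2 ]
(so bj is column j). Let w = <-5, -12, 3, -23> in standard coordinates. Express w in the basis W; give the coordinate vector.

We seek scalars with c_1 b1 + ... + c_4 b4 = w; equivalently solve M c = w where the columns of M are b1, ..., b4.
Solving this 4x4 system gives c = (-2, 3, -3, -4).
Check: -2b1 + 3b2 - 3b3 - 4b4 = <-5, -12, 3, -23>.

<-2, 3, -3, -4>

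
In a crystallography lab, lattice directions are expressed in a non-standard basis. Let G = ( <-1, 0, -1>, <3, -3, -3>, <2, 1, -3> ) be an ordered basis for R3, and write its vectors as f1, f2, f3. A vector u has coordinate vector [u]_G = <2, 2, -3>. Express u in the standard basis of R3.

The coordinates say u = 2f1 + 2f2 - 3f3; adding the scaled basis vectors gives <-2, -9, 1>.

<-2, -9, 1>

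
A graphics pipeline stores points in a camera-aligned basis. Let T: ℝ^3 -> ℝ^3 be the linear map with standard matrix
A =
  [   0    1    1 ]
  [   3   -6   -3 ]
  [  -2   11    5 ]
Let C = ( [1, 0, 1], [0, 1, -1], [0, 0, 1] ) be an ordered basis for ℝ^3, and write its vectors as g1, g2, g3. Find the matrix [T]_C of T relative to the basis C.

[[1, 0, 1], [0, -3, -3], [2, 3, 1]]

The j-th column of [T]_C is [T(gj)]_C.
T(g1) = A g1 = [1, 0, 3] = g1 + 0·g2 + 2g3, so column 1 is [1, 0, 2].
Repeating for g2, g3 and assembling the columns gives [[1, 0, 1], [0, -3, -3], [2, 3, 1]].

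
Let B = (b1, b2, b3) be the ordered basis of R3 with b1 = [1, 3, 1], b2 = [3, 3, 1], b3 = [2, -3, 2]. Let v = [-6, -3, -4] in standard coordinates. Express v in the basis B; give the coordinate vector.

We seek scalars with c_1 b1 + ... + c_3 b3 = v; equivalently solve M c = v where the columns of M are b1, ..., b3.
Gaussian elimination on [M | v] yields c = (-1, -1, -1).
Check: -b1 - b2 - b3 = [-6, -3, -4].

[-1, -1, -1]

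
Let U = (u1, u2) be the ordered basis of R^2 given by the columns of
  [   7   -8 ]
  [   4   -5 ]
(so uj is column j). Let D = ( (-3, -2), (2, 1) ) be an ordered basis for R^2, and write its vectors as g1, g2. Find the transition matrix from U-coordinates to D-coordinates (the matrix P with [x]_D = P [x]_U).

[[-1, 2], [2, -1]]

Let M have columns uj and N have columns gj. Then for every x, N [x]_D = x = M [x]_U, so P = N^(-1) M.
Since det N = 1, N^(-1) has integer entries; multiplying gives P = [[-1, 2], [2, -1]].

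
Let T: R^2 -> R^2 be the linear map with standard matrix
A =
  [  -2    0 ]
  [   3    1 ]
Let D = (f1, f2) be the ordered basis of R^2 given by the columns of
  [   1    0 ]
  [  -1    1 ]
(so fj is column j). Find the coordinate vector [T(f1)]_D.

(-2, 0)

Column 1 of [T]_D is the D-coordinate vector of T(f1).
In standard coordinates T(f1) = A f1 = (-2, 2).
Converting to D: (-2, 2) = -2f1 + 0·f2, so the coordinate vector is (-2, 0).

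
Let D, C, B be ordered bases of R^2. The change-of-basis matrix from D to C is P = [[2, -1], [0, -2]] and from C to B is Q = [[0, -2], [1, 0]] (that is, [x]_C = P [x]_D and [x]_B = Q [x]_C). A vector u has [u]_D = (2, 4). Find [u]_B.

(16, 0)

Apply P to get C-coordinates (0, -8), then Q to get B-coordinates.
The result is [u]_B = (16, 0).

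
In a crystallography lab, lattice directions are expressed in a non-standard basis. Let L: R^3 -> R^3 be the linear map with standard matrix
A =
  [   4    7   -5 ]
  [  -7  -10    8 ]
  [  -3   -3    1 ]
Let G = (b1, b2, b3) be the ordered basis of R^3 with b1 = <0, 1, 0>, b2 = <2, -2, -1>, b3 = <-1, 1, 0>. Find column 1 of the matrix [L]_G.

<-3, 3, -1>

Column 1 of [L]_G is the G-coordinate vector of L(b1).
In standard coordinates L(b1) = A b1 = <7, -10, -3>.
Converting to G: <7, -10, -3> = -3b1 + 3b2 - b3, so the coordinate vector is <-3, 3, -1>.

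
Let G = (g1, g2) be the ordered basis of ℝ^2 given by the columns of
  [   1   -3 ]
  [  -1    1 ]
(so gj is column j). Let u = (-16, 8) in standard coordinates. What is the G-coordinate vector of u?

Write u = c_1 g1 + c_2 g2 and solve for the c_i.
System: c_1 - 3c_2 = -16, -c_1 + c_2 = 8; solving gives c_1 = -4, c_2 = 4.
Check: -4g1 + 4g2 = (-16, 8).

(-4, 4)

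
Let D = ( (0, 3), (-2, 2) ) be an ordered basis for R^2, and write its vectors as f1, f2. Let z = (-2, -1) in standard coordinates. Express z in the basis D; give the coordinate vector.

(-1, 1)

Write z = c_1 f1 + c_2 f2 and solve for the c_i.
System: 0c_1 - 2c_2 = -2, 3c_1 + 2c_2 = -1; solving gives c_1 = -1, c_2 = 1.
Check: -f1 + f2 = (-2, -1).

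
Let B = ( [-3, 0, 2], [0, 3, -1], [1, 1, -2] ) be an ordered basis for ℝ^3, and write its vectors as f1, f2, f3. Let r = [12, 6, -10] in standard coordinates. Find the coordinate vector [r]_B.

[r]_B is the unique c with M c = r, where M has columns f1, ..., f3.
Row-reducing the augmented matrix [M | r] gives c = (-4, 2, 0).
Check: -4f1 + 2f2 + 0·f3 = [12, 6, -10].

[-4, 2, 0]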